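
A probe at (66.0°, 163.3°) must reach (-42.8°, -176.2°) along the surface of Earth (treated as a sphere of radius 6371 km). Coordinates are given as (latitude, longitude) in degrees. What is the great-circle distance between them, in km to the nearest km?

12226 km

In radians: φ₁ = 1.1519, φ₂ = -0.7470, Δλ = 20.500° = 0.3578 rad.
cos c = sin φ₁ sin φ₂ + cos φ₁ cos φ₂ cos Δλ = (0.9135)(-0.6794) + (0.4067)(0.7337)(0.9367) = -0.34116,
so c = arccos(-0.34116) = 1.91895 rad.
Distance = R·c = 6371 × 1.9190 ≈ 12226 km.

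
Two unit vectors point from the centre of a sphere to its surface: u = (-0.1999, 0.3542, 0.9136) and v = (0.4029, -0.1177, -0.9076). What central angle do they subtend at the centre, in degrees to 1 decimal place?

u·v = -0.9514; |u| = 1.0000, |v| = 1.0000.
cos θ = (u·v)/(|u||v|) = -0.9514, so θ = 162.1°.

162.1°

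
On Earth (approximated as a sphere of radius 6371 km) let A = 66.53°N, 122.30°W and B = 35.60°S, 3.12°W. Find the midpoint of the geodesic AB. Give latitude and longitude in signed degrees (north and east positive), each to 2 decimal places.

25.27°, -32.45°

Central angle δ = 2.3348 rad. Interpolating on the sphere with fraction f = 0.5:
P = [sin((1−f)δ)·A + sin(fδ)·B] / sin δ = 1.2738·A + 1.2738·B in Cartesian coordinates,
giving P = (0.7631, -0.4852, 0.4269), i.e. latitude 25.27°, longitude -32.45°.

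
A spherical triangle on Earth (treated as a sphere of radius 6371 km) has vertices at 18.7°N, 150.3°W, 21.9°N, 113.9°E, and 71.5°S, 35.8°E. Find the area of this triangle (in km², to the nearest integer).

113048378 km²

Side lengths (central angles): a = 1.8682, b = 2.2179, c = 1.5400 rad; semiperimeter s = 2.8131.
By l'Huilier's theorem, tan(E/4) = √[tan(s/2) tan((s−a)/2) tan((s−b)/2) tan((s−c)/2)], giving spherical excess E = 2.7852 rad.
Area = E·R² = 2.7852 × (6371)² ≈ 113048378 km².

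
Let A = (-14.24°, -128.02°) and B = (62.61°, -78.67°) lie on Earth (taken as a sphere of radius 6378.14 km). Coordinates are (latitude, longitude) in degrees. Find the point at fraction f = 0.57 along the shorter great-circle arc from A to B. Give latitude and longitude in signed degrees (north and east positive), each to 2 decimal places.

31.54°, -109.98°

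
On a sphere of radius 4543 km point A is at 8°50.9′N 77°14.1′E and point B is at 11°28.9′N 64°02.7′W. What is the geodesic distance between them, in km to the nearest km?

10820 km

Let φ₁ = 0.1544 rad, φ₂ = 0.2004 rad, and Δλ = -2.4658 rad.
cos c = sin φ₁ sin φ₂ + cos φ₁ cos φ₂ cos Δλ = (0.1538)(0.1991) + (0.9881)(0.9800)(-0.7802) = -0.72488,
so c = arccos(-0.72488) = 2.38166 rad.
Distance = R·c = 4543 × 2.3817 ≈ 10820 km.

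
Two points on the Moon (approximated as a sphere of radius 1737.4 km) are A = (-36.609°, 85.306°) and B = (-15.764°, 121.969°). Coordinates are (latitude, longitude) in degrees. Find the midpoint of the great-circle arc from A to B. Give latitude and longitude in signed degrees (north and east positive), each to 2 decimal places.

-27.38°, 105.35°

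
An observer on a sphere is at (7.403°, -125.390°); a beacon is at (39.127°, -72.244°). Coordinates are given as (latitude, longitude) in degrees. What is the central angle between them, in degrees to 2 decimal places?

57.13°

With latitudes φ₁ = 7.403°, φ₂ = 39.127° and longitude difference Δλ = 53.146°:
cos c = sin φ₁ sin φ₂ + cos φ₁ cos φ₂ cos Δλ = (0.1288)(0.6310) + (0.9917)(0.7757)(0.5998) = 0.54271,
so c = arccos(0.54271) = 0.99714 rad.
So the angular separation is 57.13°.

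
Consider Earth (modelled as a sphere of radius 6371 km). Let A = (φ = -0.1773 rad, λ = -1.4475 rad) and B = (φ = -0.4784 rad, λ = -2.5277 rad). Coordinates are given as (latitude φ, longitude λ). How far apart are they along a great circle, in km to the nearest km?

6724 km

Let φ₁ = -0.1773 rad, φ₂ = -0.4784 rad, and Δλ = -1.0802 rad.
cos c = sin φ₁ sin φ₂ + cos φ₁ cos φ₂ cos Δλ = (-0.1764)(-0.4604) + (0.9843)(0.8877)(0.4712) = 0.49289,
so c = arccos(0.49289) = 1.05538 rad.
Distance = R·c = 6371 × 1.0554 ≈ 6724 km.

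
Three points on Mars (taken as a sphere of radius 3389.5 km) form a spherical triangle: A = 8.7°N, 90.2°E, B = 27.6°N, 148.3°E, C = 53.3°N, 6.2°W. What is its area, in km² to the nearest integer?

11776194 km²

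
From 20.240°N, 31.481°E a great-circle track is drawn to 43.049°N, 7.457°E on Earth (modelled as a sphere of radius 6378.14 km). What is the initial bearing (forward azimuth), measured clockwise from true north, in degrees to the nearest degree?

324°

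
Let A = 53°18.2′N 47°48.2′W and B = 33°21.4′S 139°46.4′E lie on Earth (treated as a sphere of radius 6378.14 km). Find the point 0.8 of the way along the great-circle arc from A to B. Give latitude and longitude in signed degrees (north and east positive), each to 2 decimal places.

-2.13°, 146.55°

The central angle between A and B is δ = 2.7809 rad.
With f = 0.8, the slerp weights are sin((1−f)δ)/sin δ = 1.4959 and sin(fδ)/sin δ = 2.2489.
Weighted sum of the unit vectors: (1.4959)·(0.4014,-0.4427,0.8018) + (2.2489)·(-0.6377,0.5394,-0.5498) = (-0.8338, 0.5509, -0.0371).
Converting back: φ = atan2(z, √(x²+y²)) = -2.13°, λ = atan2(y, x) = 146.55°.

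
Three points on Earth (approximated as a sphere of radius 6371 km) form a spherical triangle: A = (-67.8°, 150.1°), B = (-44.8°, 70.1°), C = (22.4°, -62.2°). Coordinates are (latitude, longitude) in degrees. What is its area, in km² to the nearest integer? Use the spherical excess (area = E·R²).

Side lengths (central angles): a = 2.3603, b = 2.2759, c = 0.7969 rad; semiperimeter s = 2.7165.
By l'Huilier's theorem, tan(E/4) = √[tan(s/2) tan((s−a)/2) tan((s−b)/2) tan((s−c)/2)], giving spherical excess E = 1.9070 rad.
Area = E·R² = 1.9070 × (6371)² ≈ 77406095 km².

77406095 km²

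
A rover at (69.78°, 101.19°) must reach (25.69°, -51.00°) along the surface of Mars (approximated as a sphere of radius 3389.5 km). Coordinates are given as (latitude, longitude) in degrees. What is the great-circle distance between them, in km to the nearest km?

4878 km

Let φ₁ = 1.2179 rad, φ₂ = 0.4484 rad, and Δλ = -2.6562 rad.
Haversine: a = sin²(Δφ/2) + cos φ₁ cos φ₂ sin²(Δλ/2) = 0.1409 + (0.3456)(0.9012)(0.9422) = 0.43435.
Central angle c = 2·arcsin(√a) = 1.43912 rad.
Distance = R·c = 3389.5 × 1.4391 ≈ 4878 km.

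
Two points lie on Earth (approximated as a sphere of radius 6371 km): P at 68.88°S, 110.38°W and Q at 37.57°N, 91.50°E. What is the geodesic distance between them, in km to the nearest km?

With latitudes φ₁ = -68.880°, φ₂ = 37.570° and longitude difference Δλ = -158.120°:
cos c = sin φ₁ sin φ₂ + cos φ₁ cos φ₂ cos Δλ = (-0.9328)(0.6097) + (0.3603)(0.7926)(-0.9280) = -0.83380,
so c = arccos(-0.83380) = 2.55674 rad.
Distance = R·c = 6371 × 2.5567 ≈ 16289 km.

16289 km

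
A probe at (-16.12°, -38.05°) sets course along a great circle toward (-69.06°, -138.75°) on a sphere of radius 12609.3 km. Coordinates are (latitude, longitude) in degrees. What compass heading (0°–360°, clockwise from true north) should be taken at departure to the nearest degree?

201°

With φ₁ = -0.2813, φ₂ = -1.2053, Δλ = -1.7575 rad, the forward-azimuth formula gives
θ = atan2( sin Δλ cos φ₂ , cos φ₁ sin φ₂ − sin φ₁ cos φ₂ cos Δλ ) = atan2(-0.3512, -0.9157) = -159.02°.
Adding 360° brings this into [0°, 360°): 201°.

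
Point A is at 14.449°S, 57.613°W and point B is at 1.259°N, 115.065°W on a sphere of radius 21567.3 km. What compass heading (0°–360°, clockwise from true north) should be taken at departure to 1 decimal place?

With φ₁ = -0.2522, φ₂ = 0.0220, Δλ = -1.0027 rad, the forward-azimuth formula gives
θ = atan2( sin Δλ cos φ₂ , cos φ₁ sin φ₂ − sin φ₁ cos φ₂ cos Δλ ) = atan2(-0.8427, 0.1555) = -79.55°.
Adding 360° brings this into [0°, 360°): 280.5°.

280.5°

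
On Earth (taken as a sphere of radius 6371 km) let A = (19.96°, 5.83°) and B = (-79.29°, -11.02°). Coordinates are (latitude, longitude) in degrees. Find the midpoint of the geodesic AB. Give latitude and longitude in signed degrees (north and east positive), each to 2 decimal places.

Central angle δ = 1.7398 rad. Interpolating on the sphere with fraction f = 0.5:
P = [sin((1−f)δ)·A + sin(fδ)·B] / sin δ = 0.7753·A + 0.7753·B in Cartesian coordinates,
giving P = (0.8664, 0.0465, -0.4972), i.e. latitude -29.81°, longitude 3.07°.

-29.81°, 3.07°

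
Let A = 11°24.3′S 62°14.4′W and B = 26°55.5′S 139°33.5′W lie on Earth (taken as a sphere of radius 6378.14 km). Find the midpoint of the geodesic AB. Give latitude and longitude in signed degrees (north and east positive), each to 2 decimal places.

The central angle between A and B is δ = 1.2855 rad.
With f = 0.5, the slerp weights are sin((1−f)δ)/sin δ = 0.6247 and sin(fδ)/sin δ = 0.6247.
Weighted sum of the unit vectors: (0.6247)·(0.4566,-0.8674,-0.1977) + (0.6247)·(-0.6786,-0.5784,-0.4528) = (-0.1387, -0.9031, -0.4064).
Converting back: φ = atan2(z, √(x²+y²)) = -23.98°, λ = atan2(y, x) = -98.73°.

-23.98°, -98.73°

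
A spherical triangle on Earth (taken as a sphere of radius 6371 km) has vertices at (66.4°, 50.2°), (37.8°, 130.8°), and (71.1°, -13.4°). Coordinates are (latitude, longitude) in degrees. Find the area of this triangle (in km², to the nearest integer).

6382004 km²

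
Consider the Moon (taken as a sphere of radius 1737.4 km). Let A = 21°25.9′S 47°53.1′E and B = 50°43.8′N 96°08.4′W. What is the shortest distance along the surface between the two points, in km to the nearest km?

Let φ₁ = -0.3741 rad, φ₂ = 0.8854 rad, and Δλ = -2.5137 rad.
cos c = sin φ₁ sin φ₂ + cos φ₁ cos φ₂ cos Δλ = (-0.3654)(0.7742) + (0.9309)(0.6330)(-0.8093) = -0.75971,
so c = arccos(-0.75971) = 2.43366 rad.
Distance = R·c = 1737.4 × 2.4337 ≈ 4228 km.

4228 km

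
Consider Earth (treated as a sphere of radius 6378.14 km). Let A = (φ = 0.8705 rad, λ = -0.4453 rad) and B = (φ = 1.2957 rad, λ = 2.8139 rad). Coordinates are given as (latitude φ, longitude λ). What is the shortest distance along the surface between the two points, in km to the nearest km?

6212 km

With latitudes φ₁ = 49.876°, φ₂ = 74.238° and longitude difference Δλ = -173.262°:
Haversine: a = sin²(Δφ/2) + cos φ₁ cos φ₂ sin²(Δλ/2) = 0.0445 + (0.6444)(0.2716)(0.9965) = 0.21897.
Central angle c = 2·arcsin(√a) = 0.97393 rad.
Distance = R·c = 6378.14 × 0.9739 ≈ 6212 km.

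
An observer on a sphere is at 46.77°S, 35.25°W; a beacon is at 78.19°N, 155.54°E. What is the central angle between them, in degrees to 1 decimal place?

With latitudes φ₁ = -46.770°, φ₂ = 78.190° and longitude difference Δλ = -169.210°:
cos c = sin φ₁ sin φ₂ + cos φ₁ cos φ₂ cos Δλ = (-0.7286)(0.9788) + (0.6849)(0.2047)(-0.9823) = -0.85089,
so c = arccos(-0.85089) = 2.58847 rad.
So the angular separation is 148.3°.

148.3°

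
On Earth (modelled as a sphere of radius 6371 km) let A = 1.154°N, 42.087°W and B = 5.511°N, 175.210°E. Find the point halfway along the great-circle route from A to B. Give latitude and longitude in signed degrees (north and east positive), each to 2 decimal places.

The central angle between A and B is δ = 2.4812 rad.
With f = 0.5, the slerp weights are sin((1−f)δ)/sin δ = 1.5421 and sin(fδ)/sin δ = 1.5421.
Weighted sum of the unit vectors: (1.5421)·(0.7420,-0.6701,0.0201) + (1.5421)·(-0.9919,0.0831,0.0960) = (-0.3854, -0.9052, 0.1792).
Converting back: φ = atan2(z, √(x²+y²)) = 10.32°, λ = atan2(y, x) = -113.06°.

10.32°, -113.06°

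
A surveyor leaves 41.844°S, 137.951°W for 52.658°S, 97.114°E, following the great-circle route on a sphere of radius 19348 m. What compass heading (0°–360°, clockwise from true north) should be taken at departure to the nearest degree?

211°

Δλ = -124.935° = -2.1805 rad.
y = sin Δλ · cos φ₂ = (-0.8198)(0.6066) = -0.4973
x = cos φ₁ sin φ₂ − sin φ₁ cos φ₂ cos Δλ = (0.7450)(-0.7950) − (-0.6671)(0.6066)(-0.5726) = -0.8240
θ = atan2(y, x) = -148.89°; adding 360° gives 211°.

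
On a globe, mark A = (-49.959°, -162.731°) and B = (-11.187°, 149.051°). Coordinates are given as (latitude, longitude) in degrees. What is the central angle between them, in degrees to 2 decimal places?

55.32°

With latitudes φ₁ = -49.959°, φ₂ = -11.187° and longitude difference Δλ = -48.218°:
cos c = sin φ₁ sin φ₂ + cos φ₁ cos φ₂ cos Δλ = (-0.7656)(-0.1940) + (0.6433)(0.9810)(0.6663) = 0.56904,
so c = arccos(0.56904) = 0.96546 rad.
So the angular separation is 55.32°.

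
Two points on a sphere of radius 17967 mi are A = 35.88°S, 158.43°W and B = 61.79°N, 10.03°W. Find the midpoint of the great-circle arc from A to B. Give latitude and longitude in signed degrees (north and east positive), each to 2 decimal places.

31.75°, -127.15°

Central angle δ = 2.5731 rad. Interpolating on the sphere with fraction f = 0.5:
P = [sin((1−f)δ)·A + sin(fδ)·B] / sin δ = 1.7828·A + 1.7828·B in Cartesian coordinates,
giving P = (-0.5135, -0.6778, 0.5262), i.e. latitude 31.75°, longitude -127.15°.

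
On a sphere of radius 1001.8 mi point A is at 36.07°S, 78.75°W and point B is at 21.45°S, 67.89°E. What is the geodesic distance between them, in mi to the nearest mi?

In radians: φ₁ = -0.6295, φ₂ = -0.3744, Δλ = 146.640° = 2.5594 rad.
cos c = sin φ₁ sin φ₂ + cos φ₁ cos φ₂ cos Δλ = (-0.5888)(-0.3657) + (0.8083)(0.9307)(-0.8352) = -0.41305,
so c = arccos(-0.41305) = 1.99659 rad.
Distance = R·c = 1001.8 × 1.9966 ≈ 2000 mi.

2000 mi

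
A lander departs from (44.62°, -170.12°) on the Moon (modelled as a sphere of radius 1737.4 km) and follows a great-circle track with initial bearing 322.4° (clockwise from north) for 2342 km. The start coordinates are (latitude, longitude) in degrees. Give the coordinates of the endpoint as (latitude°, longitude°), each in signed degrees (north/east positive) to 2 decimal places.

44.85°, 66.95°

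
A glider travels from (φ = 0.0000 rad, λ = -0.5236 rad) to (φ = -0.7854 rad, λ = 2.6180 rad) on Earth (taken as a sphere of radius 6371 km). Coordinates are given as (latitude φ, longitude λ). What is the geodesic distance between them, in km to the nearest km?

In radians: φ₁ = 0.0000, φ₂ = -0.7854, Δλ = -180.000° = -3.1416 rad.
cos c = sin φ₁ sin φ₂ + cos φ₁ cos φ₂ cos Δλ = (0.0000)(-0.7071) + (1.0000)(0.7071)(-1.0000) = -0.70711,
so c = arccos(-0.70711) = 2.35619 rad.
Distance = R·c = 6371 × 2.3562 ≈ 15011 km.

15011 km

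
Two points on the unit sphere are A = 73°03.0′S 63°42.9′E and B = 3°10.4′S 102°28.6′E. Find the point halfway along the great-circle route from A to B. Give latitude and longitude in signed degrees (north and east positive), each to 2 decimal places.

-39.23°, 94.01°

Central angle δ = 1.2871 rad. Interpolating on the sphere with fraction f = 0.5:
P = [sin((1−f)δ)·A + sin(fδ)·B] / sin δ = 0.6250·A + 0.6250·B in Cartesian coordinates,
giving P = (-0.0541, 0.7727, -0.6325), i.e. latitude -39.23°, longitude 94.01°.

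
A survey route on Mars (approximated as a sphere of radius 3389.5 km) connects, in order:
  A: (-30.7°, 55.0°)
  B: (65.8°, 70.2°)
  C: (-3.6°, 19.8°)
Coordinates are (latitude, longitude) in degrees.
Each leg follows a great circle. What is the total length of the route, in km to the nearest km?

10380 km

Leg A→B: central angle 1.6967 rad, distance 5750.8 km.
Leg B→C: central angle 1.3659 rad, distance 4629.6 km.
Total: 5750.8 + 4629.6 ≈ 10380 km.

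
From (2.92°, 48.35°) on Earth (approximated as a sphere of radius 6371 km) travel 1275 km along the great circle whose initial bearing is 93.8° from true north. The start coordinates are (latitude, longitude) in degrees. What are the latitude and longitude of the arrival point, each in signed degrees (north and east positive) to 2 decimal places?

Angular distance δ = d/R = 1275/6371 = 0.20013 rad; initial bearing θ = 1.6371 rad.
sin φ₂ = sin φ₁ cos δ + cos φ₁ sin δ cos θ = (0.0509)(0.9800) + (0.9987)(0.1988)(-0.0663) = 0.0368, so φ₂ = 2.11°.
Δλ = atan2(sin θ sin δ cos φ₁, cos δ − sin φ₁ sin φ₂) = atan2(0.1981, 0.9782) = 11.449°.
λ₂ = 48.350° + 11.449° = 59.80°.

2.11°, 59.80°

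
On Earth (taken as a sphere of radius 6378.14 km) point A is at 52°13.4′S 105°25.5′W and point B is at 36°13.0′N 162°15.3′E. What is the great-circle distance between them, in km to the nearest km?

13263 km

In radians: φ₁ = -0.9115, φ₂ = 0.6321, Δλ = -92.320° = -1.6113 rad.
Haversine: a = sin²(Δφ/2) + cos φ₁ cos φ₂ sin²(Δλ/2) = 0.4864 + (0.6126)(0.8068)(0.5202) = 0.74350.
Central angle c = 2·arcsin(√a) = 2.07946 rad.
Distance = R·c = 6378.14 × 2.0795 ≈ 13263 km.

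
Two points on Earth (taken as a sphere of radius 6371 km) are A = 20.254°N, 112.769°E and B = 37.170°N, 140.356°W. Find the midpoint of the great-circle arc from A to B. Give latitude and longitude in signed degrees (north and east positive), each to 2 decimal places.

42.43°, 159.94°

The central angle between A and B is δ = 1.5786 rad.
With f = 0.5, the slerp weights are sin((1−f)δ)/sin δ = 0.7099 and sin(fδ)/sin δ = 0.7099.
Weighted sum of the unit vectors: (0.7099)·(-0.3631,0.8651,0.3462) + (0.7099)·(-0.6136,-0.5084,0.6042) = (-0.6933, 0.2532, 0.6747).
Converting back: φ = atan2(z, √(x²+y²)) = 42.43°, λ = atan2(y, x) = 159.94°.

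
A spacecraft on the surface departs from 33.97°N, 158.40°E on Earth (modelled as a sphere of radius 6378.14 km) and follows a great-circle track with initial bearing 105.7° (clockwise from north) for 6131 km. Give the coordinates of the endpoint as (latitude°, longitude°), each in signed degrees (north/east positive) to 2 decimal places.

7.81°, -148.78°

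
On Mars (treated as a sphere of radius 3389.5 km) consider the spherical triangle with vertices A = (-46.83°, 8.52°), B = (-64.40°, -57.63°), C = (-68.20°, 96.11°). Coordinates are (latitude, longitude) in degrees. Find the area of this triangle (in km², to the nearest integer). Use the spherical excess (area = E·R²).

Side lengths (central angles): a = 0.8045, b = 0.8123, c = 0.6805 rad; semiperimeter s = 1.1487.
By l'Huilier's theorem, tan(E/4) = √[tan(s/2) tan((s−a)/2) tan((s−b)/2) tan((s−c)/2)], giving spherical excess E = 0.2695 rad.
Area = E·R² = 0.2695 × (3389.5)² ≈ 3096079 km².

3096079 km²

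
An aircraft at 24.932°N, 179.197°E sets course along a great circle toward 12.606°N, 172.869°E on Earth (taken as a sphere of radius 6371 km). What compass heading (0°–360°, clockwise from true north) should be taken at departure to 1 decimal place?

207.0°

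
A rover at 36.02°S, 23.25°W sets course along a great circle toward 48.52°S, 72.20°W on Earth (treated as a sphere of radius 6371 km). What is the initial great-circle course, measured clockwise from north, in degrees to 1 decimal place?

235.0°

With φ₁ = -0.6287, φ₂ = -0.8468, Δλ = -0.8543 rad, the forward-azimuth formula gives
θ = atan2( sin Δλ cos φ₂ , cos φ₁ sin φ₂ − sin φ₁ cos φ₂ cos Δλ ) = atan2(-0.4995, -0.3502) = -125.03°.
Adding 360° brings this into [0°, 360°): 235.0°.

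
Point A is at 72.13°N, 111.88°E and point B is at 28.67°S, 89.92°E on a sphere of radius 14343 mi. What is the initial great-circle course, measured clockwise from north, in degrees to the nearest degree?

200°

With φ₁ = 1.2589, φ₂ = -0.5004, Δλ = -0.3833 rad, the forward-azimuth formula gives
θ = atan2( sin Δλ cos φ₂ , cos φ₁ sin φ₂ − sin φ₁ cos φ₂ cos Δλ ) = atan2(-0.3281, -0.9217) = -160.41°.
Adding 360° brings this into [0°, 360°): 200°.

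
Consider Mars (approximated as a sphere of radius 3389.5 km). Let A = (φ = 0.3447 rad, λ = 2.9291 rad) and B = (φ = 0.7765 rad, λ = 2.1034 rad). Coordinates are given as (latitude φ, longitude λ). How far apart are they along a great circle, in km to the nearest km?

2734 km

In radians: φ₁ = 0.3447, φ₂ = 0.7765, Δλ = -47.309° = -0.8257 rad.
cos c = sin φ₁ sin φ₂ + cos φ₁ cos φ₂ cos Δλ = (0.3379)(0.7008) + (0.9412)(0.7134)(0.6780) = 0.69205,
so c = arccos(0.69205) = 0.80647 rad.
Distance = R·c = 3389.5 × 0.8065 ≈ 2734 km.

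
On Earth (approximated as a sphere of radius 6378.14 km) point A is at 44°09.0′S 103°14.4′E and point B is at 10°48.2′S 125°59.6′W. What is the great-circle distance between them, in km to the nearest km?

In radians: φ₁ = -0.7706, φ₂ = -0.1886, Δλ = 130.767° = 2.2823 rad.
cos c = sin φ₁ sin φ₂ + cos φ₁ cos φ₂ cos Δλ = (-0.6965)(-0.1874) + (0.7175)(0.9823)(-0.6530) = -0.32966,
so c = arccos(-0.32966) = 1.90674 rad.
Distance = R·c = 6378.14 × 1.9067 ≈ 12161 km.

12161 km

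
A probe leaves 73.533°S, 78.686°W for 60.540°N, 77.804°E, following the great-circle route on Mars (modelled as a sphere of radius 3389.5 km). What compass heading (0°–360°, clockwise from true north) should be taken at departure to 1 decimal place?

133.4°

Δλ = 156.490° = 2.7313 rad.
y = sin Δλ · cos φ₂ = (0.3989)(0.4918) = 0.1962
x = cos φ₁ sin φ₂ − sin φ₁ cos φ₂ cos Δλ = (0.2835)(0.8707) − (-0.9590)(0.4918)(-0.9170) = -0.1857
θ = atan2(y, x) = 133.42°, so the bearing is 133.4°.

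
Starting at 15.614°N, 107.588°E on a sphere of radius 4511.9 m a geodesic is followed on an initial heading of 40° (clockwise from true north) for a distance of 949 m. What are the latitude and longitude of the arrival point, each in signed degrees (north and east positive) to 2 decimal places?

24.66°, 116.08°

Angular distance δ = d/R = 949/4511.9 = 0.21033 rad; initial bearing θ = 0.6981 rad.
sin φ₂ = sin φ₁ cos δ + cos φ₁ sin δ cos θ = (0.2692)(0.9780) + (0.9631)(0.2088)(0.7660) = 0.4173, so φ₂ = 24.66°.
Δλ = atan2(sin θ sin δ cos φ₁, cos δ − sin φ₁ sin φ₂) = atan2(0.1293, 0.8657) = 8.492°.
λ₂ = 107.588° + 8.492° = 116.08°.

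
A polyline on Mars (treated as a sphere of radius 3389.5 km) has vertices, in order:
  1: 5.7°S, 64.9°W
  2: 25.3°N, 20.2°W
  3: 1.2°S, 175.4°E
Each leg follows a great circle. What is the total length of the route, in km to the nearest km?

Leg 1→2: central angle 0.9310 rad, distance 3155.8 km.
Leg 2→3: central angle 2.6457 rad, distance 8967.6 km.
Total: 3155.8 + 8967.6 ≈ 12123 km.

12123 km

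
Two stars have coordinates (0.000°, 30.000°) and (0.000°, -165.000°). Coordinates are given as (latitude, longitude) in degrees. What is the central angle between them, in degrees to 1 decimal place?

165.0°

In radians: φ₁ = 0.0000, φ₂ = 0.0000, Δλ = 165.000° = 2.8798 rad.
Haversine: a = sin²(Δφ/2) + cos φ₁ cos φ₂ sin²(Δλ/2) = 0.0000 + (1.0000)(1.0000)(0.9830) = 0.98296.
Central angle c = 2·arcsin(√a) = 2.87979 rad.
So the angular separation is 165.0°.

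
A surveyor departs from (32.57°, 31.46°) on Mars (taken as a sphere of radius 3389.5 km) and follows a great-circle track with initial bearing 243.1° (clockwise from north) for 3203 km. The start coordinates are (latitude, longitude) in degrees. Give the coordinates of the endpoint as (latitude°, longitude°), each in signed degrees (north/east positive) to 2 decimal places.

0.36°, -14.83°

Angular distance δ = d/R = 3203/3389.5 = 0.94498 rad; initial bearing θ = 4.2429 rad.
sin φ₂ = sin φ₁ cos δ + cos φ₁ sin δ cos θ = (0.5383)(0.5858) + (0.8427)(0.8105)(-0.4524) = 0.0063, so φ₂ = 0.36°.
Δλ = atan2(sin θ sin δ cos φ₁, cos δ − sin φ₁ sin φ₂) = atan2(-0.6091, 0.5824) = -46.286°.
λ₂ = 31.460° − 46.286° = -14.83°.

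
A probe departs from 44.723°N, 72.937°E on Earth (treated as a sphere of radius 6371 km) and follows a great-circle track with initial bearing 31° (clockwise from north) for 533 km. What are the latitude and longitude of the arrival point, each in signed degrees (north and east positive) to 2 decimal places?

48.77°, 76.68°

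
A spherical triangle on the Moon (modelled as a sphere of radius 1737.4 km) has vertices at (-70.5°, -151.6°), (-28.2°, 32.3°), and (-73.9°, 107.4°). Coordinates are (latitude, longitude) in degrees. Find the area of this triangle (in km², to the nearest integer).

Side lengths (central angles): a = 1.0276, b = 0.4778, c = 1.4183 rad; semiperimeter s = 1.4618.
By l'Huilier's theorem, tan(E/4) = √[tan(s/2) tan((s−a)/2) tan((s−b)/2) tan((s−c)/2)], giving spherical excess E = 0.1921 rad.
Area = E·R² = 0.1921 × (1737.4)² ≈ 579889 km².

579889 km²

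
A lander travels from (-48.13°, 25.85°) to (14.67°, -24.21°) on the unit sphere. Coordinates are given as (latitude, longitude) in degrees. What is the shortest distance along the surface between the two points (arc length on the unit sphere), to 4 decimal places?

1.3429

Let φ₁ = -0.8400 rad, φ₂ = 0.2560 rad, and Δλ = -0.8737 rad.
cos c = sin φ₁ sin φ₂ + cos φ₁ cos φ₂ cos Δλ = (-0.7447)(0.2533) + (0.6674)(0.9674)(0.6420) = 0.22593,
so c = arccos(0.22593) = 1.34290 rad.
On the unit sphere the arc length equals the central angle: 1.3429.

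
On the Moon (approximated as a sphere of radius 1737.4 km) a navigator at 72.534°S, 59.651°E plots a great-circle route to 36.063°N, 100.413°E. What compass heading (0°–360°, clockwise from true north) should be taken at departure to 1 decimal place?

Δλ = 40.762° = 0.7114 rad.
y = sin Δλ · cos φ₂ = (0.6529)(0.8084) = 0.5278
x = cos φ₁ sin φ₂ − sin φ₁ cos φ₂ cos Δλ = (0.3001)(0.5887) − (-0.9539)(0.8084)(0.7574) = 0.7607
θ = atan2(y, x) = 34.75°, so the bearing is 34.8°.

34.8°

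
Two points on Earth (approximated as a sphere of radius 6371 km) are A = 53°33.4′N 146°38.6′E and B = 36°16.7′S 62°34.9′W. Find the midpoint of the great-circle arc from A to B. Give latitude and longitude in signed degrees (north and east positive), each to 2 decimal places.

Central angle δ = 2.6768 rad. Interpolating on the sphere with fraction f = 0.5:
P = [sin((1−f)δ)·A + sin(fδ)·B] / sin δ = 2.1710·A + 2.1710·B in Cartesian coordinates,
giving P = (-0.2713, -0.8445, 0.4619), i.e. latitude 27.51°, longitude -107.81°.

27.51°, -107.81°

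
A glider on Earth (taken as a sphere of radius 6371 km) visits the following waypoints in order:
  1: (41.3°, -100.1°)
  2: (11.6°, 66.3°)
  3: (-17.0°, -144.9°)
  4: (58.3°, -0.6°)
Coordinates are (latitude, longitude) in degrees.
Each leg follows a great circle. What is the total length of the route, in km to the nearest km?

45147 km

Leg 1→2: central angle 2.1927 rad, distance 13969.6 km.
Leg 2→3: central angle 2.6062 rad, distance 16604.1 km.
Leg 3→4: central angle 2.2874 rad, distance 14573.1 km.
Total: 13969.6 + 16604.1 + 14573.1 ≈ 45147 km.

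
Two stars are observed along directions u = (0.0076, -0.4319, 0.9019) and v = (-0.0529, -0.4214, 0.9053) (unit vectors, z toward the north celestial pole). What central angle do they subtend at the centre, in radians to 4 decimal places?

0.0615 rad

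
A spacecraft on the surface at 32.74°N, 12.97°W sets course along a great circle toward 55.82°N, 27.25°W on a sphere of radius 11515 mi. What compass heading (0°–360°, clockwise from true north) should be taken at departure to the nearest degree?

341°

With φ₁ = 0.5714, φ₂ = 0.9742, Δλ = -0.2492 rad, the forward-azimuth formula gives
θ = atan2( sin Δλ cos φ₂ , cos φ₁ sin φ₂ − sin φ₁ cos φ₂ cos Δλ ) = atan2(-0.1386, 0.4014) = -19.05°.
Adding 360° brings this into [0°, 360°): 341°.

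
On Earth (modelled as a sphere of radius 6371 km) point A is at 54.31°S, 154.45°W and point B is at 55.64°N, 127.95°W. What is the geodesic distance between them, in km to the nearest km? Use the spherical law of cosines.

Let φ₁ = -0.9479 rad, φ₂ = 0.9711 rad, and Δλ = 0.4625 rad.
cos c = sin φ₁ sin φ₂ + cos φ₁ cos φ₂ cos Δλ = (-0.8122)(0.8255) + (0.5834)(0.5644)(0.8949) = -0.37579,
so c = arccos(-0.37579) = 1.95605 rad.
Distance = R·c = 6371 × 1.9561 ≈ 12462 km.

12462 km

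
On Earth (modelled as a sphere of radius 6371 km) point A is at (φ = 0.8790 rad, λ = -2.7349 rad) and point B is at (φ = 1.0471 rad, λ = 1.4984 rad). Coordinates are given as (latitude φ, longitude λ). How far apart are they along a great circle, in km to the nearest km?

With latitudes φ₁ = 50.363°, φ₂ = 59.994° and longitude difference Δλ = -117.450°:
cos c = sin φ₁ sin φ₂ + cos φ₁ cos φ₂ cos Δλ = (0.7701)(0.8660) + (0.6379)(0.5001)(-0.4610) = 0.51983,
so c = arccos(0.51983) = 1.02414 rad.
Distance = R·c = 6371 × 1.0241 ≈ 6525 km.

6525 km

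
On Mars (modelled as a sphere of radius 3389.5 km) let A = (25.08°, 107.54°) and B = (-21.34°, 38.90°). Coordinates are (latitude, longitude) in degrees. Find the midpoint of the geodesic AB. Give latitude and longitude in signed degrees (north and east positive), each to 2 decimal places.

The central angle between A and B is δ = 1.4172 rad.
With f = 0.5, the slerp weights are sin((1−f)δ)/sin δ = 0.6585 and sin(fδ)/sin δ = 0.6585.
Weighted sum of the unit vectors: (0.6585)·(-0.2730,0.8636,0.4239) + (0.6585)·(0.7249,0.5849,-0.3639) = (0.2976, 0.9539, 0.0395).
Converting back: φ = atan2(z, √(x²+y²)) = 2.26°, λ = atan2(y, x) = 72.67°.

2.26°, 72.67°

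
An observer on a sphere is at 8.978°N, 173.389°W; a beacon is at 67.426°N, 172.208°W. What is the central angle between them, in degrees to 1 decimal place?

In radians: φ₁ = 0.1567, φ₂ = 1.1768, Δλ = 1.181° = 0.0206 rad.
cos c = sin φ₁ sin φ₂ + cos φ₁ cos φ₂ cos Δλ = (0.1561)(0.9234) + (0.9877)(0.3839)(0.9998) = 0.52319,
so c = arccos(0.52319) = 1.02020 rad.
So the angular separation is 58.5°.

58.5°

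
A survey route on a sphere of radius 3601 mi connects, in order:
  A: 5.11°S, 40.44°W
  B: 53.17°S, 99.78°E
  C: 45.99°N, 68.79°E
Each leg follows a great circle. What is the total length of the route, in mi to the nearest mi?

13540 mi

Leg A→B: central angle 1.9688 rad, distance 7089.5 mi.
Leg B→C: central angle 1.7912 rad, distance 6450.2 mi.
Total: 7089.5 + 6450.2 ≈ 13540 mi.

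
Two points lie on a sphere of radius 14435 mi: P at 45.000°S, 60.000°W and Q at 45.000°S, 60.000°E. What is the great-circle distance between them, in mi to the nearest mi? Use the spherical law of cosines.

In radians: φ₁ = -0.7854, φ₂ = -0.7854, Δλ = 120.000° = 2.0944 rad.
cos c = sin φ₁ sin φ₂ + cos φ₁ cos φ₂ cos Δλ = (-0.7071)(-0.7071) + (0.7071)(0.7071)(-0.5000) = 0.25000,
so c = arccos(0.25000) = 1.31812 rad.
Distance = R·c = 14435 × 1.3181 ≈ 19027 mi.

19027 mi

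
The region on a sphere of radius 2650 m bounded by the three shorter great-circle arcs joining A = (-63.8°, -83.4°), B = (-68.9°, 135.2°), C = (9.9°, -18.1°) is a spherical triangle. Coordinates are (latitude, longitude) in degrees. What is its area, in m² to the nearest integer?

5241495 m²

Side lengths (central angles): a = 2.0683, b = 1.5433, c = 0.7772 rad; semiperimeter s = 2.1944.
By l'Huilier's theorem, tan(E/4) = √[tan(s/2) tan((s−a)/2) tan((s−b)/2) tan((s−c)/2)], giving spherical excess E = 0.7464 rad.
Area = E·R² = 0.7464 × (2650)² ≈ 5241495 m².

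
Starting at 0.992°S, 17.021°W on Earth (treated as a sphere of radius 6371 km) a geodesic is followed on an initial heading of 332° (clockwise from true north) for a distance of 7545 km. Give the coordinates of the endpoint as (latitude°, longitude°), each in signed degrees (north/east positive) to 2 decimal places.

54.21°, -65.05°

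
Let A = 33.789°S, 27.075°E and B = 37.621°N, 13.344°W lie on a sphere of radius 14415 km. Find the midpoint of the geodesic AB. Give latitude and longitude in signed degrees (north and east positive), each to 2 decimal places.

The central angle between A and B is δ = 1.4084 rad.
With f = 0.5, the slerp weights are sin((1−f)δ)/sin δ = 0.6561 and sin(fδ)/sin δ = 0.6561.
Weighted sum of the unit vectors: (0.6561)·(0.7400,0.3783,-0.5561) + (0.6561)·(0.7707,-0.1828,0.6104) = (0.9911, 0.1282, 0.0356).
Converting back: φ = atan2(z, √(x²+y²)) = 2.04°, λ = atan2(y, x) = 7.37°.

2.04°, 7.37°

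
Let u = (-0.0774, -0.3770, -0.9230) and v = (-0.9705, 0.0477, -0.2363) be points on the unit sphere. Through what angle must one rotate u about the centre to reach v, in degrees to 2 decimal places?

74.02°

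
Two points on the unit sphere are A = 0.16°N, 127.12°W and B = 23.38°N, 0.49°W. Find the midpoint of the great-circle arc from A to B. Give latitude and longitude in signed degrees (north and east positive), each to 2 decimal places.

Central angle δ = 2.1490 rad. Interpolating on the sphere with fraction f = 0.5:
P = [sin((1−f)δ)·A + sin(fδ)·B] / sin δ = 1.0501·A + 1.0501·B in Cartesian coordinates,
giving P = (0.3301, -0.8455, 0.4196), i.e. latitude 24.81°, longitude -68.67°.

24.81°, -68.67°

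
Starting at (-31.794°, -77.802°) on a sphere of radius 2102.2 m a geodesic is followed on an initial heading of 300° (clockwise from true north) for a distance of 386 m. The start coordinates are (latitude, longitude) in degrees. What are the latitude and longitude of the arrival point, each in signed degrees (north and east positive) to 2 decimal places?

-26.13°, -87.95°

Angular distance δ = d/R = 386/2102.2 = 0.18362 rad; initial bearing θ = 5.2360 rad.
sin φ₂ = sin φ₁ cos δ + cos φ₁ sin δ cos θ = (-0.5269)(0.9832) + (0.8499)(0.1826)(0.5000) = -0.4404, so φ₂ = -26.13°.
Δλ = atan2(sin θ sin δ cos φ₁, cos δ − sin φ₁ sin φ₂) = atan2(-0.1344, 0.7511) = -10.144°.
λ₂ = -77.802° − 10.144° = -87.95°.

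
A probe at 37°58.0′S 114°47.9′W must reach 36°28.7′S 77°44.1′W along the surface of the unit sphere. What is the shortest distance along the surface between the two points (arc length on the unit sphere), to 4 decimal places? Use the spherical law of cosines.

0.5124

Let φ₁ = -0.6626 rad, φ₂ = -0.6367 rad, and Δλ = 0.6469 rad.
cos c = sin φ₁ sin φ₂ + cos φ₁ cos φ₂ cos Δλ = (-0.6152)(-0.5945) + (0.7884)(0.8041)(0.7980) = 0.87159,
so c = arccos(0.87159) = 0.51235 rad.
On the unit sphere the arc length equals the central angle: 0.5124.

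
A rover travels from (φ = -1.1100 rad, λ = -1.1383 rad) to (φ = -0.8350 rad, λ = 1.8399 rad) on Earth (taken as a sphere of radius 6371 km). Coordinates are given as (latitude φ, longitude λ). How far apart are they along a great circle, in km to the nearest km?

7596 km

In radians: φ₁ = -1.1100, φ₂ = -0.8350, Δλ = 170.638° = 2.9782 rad.
Haversine: a = sin²(Δφ/2) + cos φ₁ cos φ₂ sin²(Δλ/2) = 0.0188 + (0.4447)(0.6712)(0.9933) = 0.31525.
Central angle c = 2·arcsin(√a) = 1.19232 rad.
Distance = R·c = 6371 × 1.1923 ≈ 7596 km.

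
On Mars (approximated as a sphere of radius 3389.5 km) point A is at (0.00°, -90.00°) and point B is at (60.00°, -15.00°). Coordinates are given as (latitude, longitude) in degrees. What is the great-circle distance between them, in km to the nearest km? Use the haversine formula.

4884 km

With latitudes φ₁ = 0.000°, φ₂ = 60.000° and longitude difference Δλ = 75.000°:
Haversine: a = sin²(Δφ/2) + cos φ₁ cos φ₂ sin²(Δλ/2) = 0.2500 + (1.0000)(0.5000)(0.3706) = 0.43530.
Central angle c = 2·arcsin(√a) = 1.44102 rad.
Distance = R·c = 3389.5 × 1.4410 ≈ 4884 km.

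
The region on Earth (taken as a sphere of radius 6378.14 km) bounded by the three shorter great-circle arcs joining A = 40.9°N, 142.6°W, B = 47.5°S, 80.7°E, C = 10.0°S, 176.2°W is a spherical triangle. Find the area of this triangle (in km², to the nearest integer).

Side lengths (central angles): a = 1.5936, b = 1.0399, c = 2.5951 rad; semiperimeter s = 2.6143.
By l'Huilier's theorem, tan(E/4) = √[tan(s/2) tan((s−a)/2) tan((s−b)/2) tan((s−c)/2)], giving spherical excess E = 0.5614 rad.
Area = E·R² = 0.5614 × (6378.14)² ≈ 22836783 km².

22836783 km²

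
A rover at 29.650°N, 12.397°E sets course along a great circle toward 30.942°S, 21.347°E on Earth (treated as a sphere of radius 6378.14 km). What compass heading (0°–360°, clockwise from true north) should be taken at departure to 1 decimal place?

With φ₁ = 0.5175, φ₂ = -0.5400, Δλ = 0.1562 rad, the forward-azimuth formula gives
θ = atan2( sin Δλ cos φ₂ , cos φ₁ sin φ₂ − sin φ₁ cos φ₂ cos Δλ ) = atan2(0.1334, -0.8660) = 171.24°.
So the initial bearing is 171.2°.

171.2°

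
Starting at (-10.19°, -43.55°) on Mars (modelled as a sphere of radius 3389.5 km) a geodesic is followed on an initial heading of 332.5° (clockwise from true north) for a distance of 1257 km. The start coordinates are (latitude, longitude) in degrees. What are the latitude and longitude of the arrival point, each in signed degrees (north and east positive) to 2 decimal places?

Angular distance δ = d/R = 1257/3389.5 = 0.37085 rad; initial bearing θ = 5.8032 rad.
sin φ₂ = sin φ₁ cos δ + cos φ₁ sin δ cos θ = (-0.1769)(0.9320) + (0.9842)(0.3624)(0.8870) = 0.1515, so φ₂ = 8.71°.
Δλ = atan2(sin θ sin δ cos φ₁, cos δ − sin φ₁ sin φ₂) = atan2(-0.1647, 0.9588) = -9.747°.
λ₂ = -43.550° − 9.747° = -53.30°.

8.71°, -53.30°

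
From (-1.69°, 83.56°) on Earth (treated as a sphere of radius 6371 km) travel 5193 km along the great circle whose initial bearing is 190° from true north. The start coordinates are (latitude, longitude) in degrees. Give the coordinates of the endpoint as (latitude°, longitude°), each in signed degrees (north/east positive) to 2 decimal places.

Angular distance δ = d/R = 5193/6371 = 0.81510 rad; initial bearing θ = 3.3161 rad.
sin φ₂ = sin φ₁ cos δ + cos φ₁ sin δ cos θ = (-0.0295)(0.6858) + (0.9996)(0.7278)(-0.9848) = -0.7367, so φ₂ = -47.45°.
Δλ = atan2(sin θ sin δ cos φ₁, cos δ − sin φ₁ sin φ₂) = atan2(-0.1263, 0.6641) = -10.771°.
λ₂ = 83.560° − 10.771° = 72.79°.

-47.45°, 72.79°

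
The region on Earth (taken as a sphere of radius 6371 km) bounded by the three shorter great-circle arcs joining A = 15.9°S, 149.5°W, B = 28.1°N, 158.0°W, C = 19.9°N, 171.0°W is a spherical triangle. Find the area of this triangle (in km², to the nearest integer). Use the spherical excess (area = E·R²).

3895083 km²

Side lengths (central angles): a = 0.2516, b = 0.7255, c = 0.7813 rad; semiperimeter s = 0.8792.
By l'Huilier's theorem, tan(E/4) = √[tan(s/2) tan((s−a)/2) tan((s−b)/2) tan((s−c)/2)], giving spherical excess E = 0.0960 rad.
Area = E·R² = 0.0960 × (6371)² ≈ 3895083 km².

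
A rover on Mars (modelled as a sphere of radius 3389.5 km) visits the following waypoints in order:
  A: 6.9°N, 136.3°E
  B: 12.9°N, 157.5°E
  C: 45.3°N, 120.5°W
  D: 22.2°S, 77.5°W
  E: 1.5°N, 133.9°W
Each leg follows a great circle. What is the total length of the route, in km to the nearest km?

Leg A→B: central angle 0.3790 rad, distance 1284.7 km.
Leg B→C: central angle 1.3139 rad, distance 4453.4 km.
Leg C→D: central angle 1.3615 rad, distance 4615.0 km.
Leg D→E: central angle 1.0445 rad, distance 3540.5 km.
Total: 1284.7 + 4453.4 + 4615.0 + 3540.5 ≈ 13893 km.

13893 km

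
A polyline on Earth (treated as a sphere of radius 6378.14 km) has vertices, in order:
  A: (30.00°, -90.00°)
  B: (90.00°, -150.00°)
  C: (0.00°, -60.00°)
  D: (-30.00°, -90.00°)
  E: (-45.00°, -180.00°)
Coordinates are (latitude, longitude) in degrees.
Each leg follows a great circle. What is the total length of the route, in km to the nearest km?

Leg A→B: central angle 1.0472 rad, distance 6679.2 km.
Leg B→C: central angle 1.5708 rad, distance 10018.8 km.
Leg C→D: central angle 0.7227 rad, distance 4609.7 km.
Leg D→E: central angle 1.2094 rad, distance 7713.9 km.
Total: 6679.2 + 10018.8 + 4609.7 + 7713.9 ≈ 29022 km.

29022 km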